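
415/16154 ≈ 0.0257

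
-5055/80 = -63 - 3/16 ≈ -63.19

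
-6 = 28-34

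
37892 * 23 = 871516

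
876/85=10 + 26/85 ≈ 10.31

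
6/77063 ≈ 0.0000779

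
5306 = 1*5306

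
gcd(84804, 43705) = 1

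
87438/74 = 43719/37≈1181.59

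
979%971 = 8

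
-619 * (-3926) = 2430194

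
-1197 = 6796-7993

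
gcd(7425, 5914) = 1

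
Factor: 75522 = 2^1 * 3^1 * 41^1 * 307^1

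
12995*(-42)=-545790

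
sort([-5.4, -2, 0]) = [-5.4, -2, 0]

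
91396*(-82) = -7494472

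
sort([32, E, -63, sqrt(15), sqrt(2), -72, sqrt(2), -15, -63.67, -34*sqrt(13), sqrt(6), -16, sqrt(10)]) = [-34*sqrt(13), -72, -63.67, -63, -16, -15, sqrt(2), sqrt(2), sqrt(6), E, sqrt(10), sqrt(15), 32]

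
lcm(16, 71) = 1136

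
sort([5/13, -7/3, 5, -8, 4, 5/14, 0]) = [-8, -7/3, 0, 5/14, 5/13, 4, 5]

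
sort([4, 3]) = [3, 4]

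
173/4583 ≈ 0.0377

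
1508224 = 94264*16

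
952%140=112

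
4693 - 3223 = 1470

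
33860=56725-22865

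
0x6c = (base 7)213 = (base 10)108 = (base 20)58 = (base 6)300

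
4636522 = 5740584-1104062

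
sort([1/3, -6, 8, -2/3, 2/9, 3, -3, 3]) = [-6, -3, -2/3, 2/9, 1/3, 3, 3, 8]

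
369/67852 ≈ 0.00544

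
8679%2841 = 156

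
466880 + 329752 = 796632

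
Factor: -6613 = -1*17^1*389^1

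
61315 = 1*61315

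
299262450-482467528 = -183205078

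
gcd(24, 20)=4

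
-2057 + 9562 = 7505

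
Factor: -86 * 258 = -1 * 2^2 * 3^1 * 43^2 = -22188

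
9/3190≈0.00282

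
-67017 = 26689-93706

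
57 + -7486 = -7429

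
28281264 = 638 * 44328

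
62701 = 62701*1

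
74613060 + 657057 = 75270117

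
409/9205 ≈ 0.0444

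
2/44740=1/22370 ≈ 0.0000447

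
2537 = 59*43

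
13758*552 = 7594416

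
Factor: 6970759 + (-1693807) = 2^3 * 3^2 * 73291^1 = 5276952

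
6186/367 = 16 + 314/367 ≈ 16.86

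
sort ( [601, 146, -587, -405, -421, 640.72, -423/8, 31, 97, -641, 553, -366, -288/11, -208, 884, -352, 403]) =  [-641, -587, -421, -405, -366, -352, -208, -423/8, -288/11, 31, 97, 146, 403, 553, 601, 640.72, 884]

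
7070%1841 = 1547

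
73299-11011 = 62288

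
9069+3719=12788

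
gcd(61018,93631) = 1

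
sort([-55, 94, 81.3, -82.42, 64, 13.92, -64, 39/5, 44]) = [-82.42, -64, -55, 39/5, 13.92, 44, 64, 81.3, 94]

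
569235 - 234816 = 334419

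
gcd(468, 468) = 468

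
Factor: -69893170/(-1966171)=2^1 * 5^1 * 29^(-1) * 59^1 * 151^(-1) * 449^(-1) * 118463^1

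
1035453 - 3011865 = -1976412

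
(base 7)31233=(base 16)1df4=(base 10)7668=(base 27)ae0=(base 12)4530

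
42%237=42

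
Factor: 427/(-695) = -1*5^(-1)*7^1*61^1*139^(-1)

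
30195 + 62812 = 93007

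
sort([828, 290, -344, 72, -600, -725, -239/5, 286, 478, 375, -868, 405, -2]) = [-868, -725, -600, -344, -239/5, -2, 72, 286, 290, 375, 405, 478, 828]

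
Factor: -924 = -1*2^2*3^1*7^1*11^1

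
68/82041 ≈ 0.000829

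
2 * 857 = 1714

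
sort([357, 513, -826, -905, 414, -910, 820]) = [-910, -905, -826, 357, 414, 513, 820]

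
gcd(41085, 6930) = 495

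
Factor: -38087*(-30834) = 2^1*3^3*7^1*571^1*5441^1 = 1174374558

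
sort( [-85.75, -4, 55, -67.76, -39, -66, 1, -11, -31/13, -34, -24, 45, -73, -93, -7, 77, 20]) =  [-93, -85.75, -73, -67.76, -66, -39, -34, -24, -11, -7, -4, -31/13, 1, 20, 45, 55, 77]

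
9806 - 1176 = 8630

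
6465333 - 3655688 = 2809645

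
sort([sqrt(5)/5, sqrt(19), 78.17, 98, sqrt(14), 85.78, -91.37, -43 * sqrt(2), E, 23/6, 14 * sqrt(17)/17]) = [-91.37, -43 * sqrt(2), sqrt(5)/5, E, 14 * sqrt(17)/17, sqrt(14), 23/6, sqrt(19), 78.17, 85.78, 98]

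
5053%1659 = 76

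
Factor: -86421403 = -1*89^1*971027^1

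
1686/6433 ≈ 0.262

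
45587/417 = 109+134/417 ≈ 109.32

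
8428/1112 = 7+161/278 ≈ 7.58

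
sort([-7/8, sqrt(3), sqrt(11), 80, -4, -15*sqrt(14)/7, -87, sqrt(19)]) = [-87, -15*sqrt(14)/7, -4, -7/8, sqrt(3), sqrt(11), sqrt(19), 80]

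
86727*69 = 5984163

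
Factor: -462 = -1*2^1*3^1*7^1*11^1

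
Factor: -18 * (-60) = 2^3 * 3^3 * 5^1 = 1080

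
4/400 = 1/100 = 0.01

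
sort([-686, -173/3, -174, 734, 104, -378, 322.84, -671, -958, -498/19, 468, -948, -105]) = [-958, -948, -686, -671, -378, -174, -105, -173/3, -498/19, 104, 322.84, 468, 734]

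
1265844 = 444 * 2851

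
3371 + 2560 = 5931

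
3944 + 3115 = 7059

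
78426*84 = 6587784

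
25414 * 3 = 76242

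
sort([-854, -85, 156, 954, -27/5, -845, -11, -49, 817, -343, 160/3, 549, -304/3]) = [-854, -845, -343, -304/3, -85, -49, -11, -27/5, 160/3, 156, 549, 817, 954]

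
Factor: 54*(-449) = -1*2^1*3^3*449^1 = -24246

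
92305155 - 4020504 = 88284651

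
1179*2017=2378043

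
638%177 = 107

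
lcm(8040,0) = 0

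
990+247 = 1237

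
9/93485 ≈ 0.0000963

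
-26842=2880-29722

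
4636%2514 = 2122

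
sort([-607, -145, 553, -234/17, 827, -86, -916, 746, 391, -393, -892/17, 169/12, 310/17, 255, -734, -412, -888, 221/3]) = [-916, -888, -734, -607, -412, -393, -145, -86, -892/17, -234/17, 169/12, 310/17, 221/3, 255, 391, 553, 746, 827]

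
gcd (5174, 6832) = 2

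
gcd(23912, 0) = 23912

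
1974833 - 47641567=-45666734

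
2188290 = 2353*930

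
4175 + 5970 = 10145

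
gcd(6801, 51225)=3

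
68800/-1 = -68800 = -68800.00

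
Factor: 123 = 3^1*41^1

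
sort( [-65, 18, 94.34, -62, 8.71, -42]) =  [-65, -62, -42, 8.71, 18, 94.34]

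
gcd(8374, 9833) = 1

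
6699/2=3349 + 1/2=3349.50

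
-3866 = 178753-182619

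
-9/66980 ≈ -0.000134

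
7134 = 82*87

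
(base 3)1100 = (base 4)210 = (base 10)36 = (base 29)17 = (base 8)44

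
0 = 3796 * 0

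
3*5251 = 15753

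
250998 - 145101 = 105897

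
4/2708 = 1/677 ≈ 0.00148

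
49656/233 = 213 + 27/233 ≈ 213.12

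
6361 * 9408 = 59844288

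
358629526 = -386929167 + 745558693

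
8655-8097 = 558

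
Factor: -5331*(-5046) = 2^1*3^2*29^2*1777^1 = 26900226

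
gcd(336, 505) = 1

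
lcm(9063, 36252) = 36252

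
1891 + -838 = 1053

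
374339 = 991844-617505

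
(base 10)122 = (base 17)73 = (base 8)172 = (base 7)233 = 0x7a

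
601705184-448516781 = 153188403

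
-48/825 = -16/275 ≈ -0.0582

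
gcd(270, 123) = 3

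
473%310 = 163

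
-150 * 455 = -68250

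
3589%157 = 135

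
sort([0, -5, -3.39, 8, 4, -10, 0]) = [-10, -5, -3.39, 0, 0, 4, 8]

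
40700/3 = 13566 + 2/3 ≈ 13566.67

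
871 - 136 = 735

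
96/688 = 6/43≈0.140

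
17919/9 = 1991 = 1991.00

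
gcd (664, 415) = 83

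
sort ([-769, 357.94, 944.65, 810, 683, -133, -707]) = [-769, -707, -133, 357.94, 683, 810, 944.65]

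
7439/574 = 12 + 551/574 ≈ 12.96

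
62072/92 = 674 + 16/23 ≈ 674.70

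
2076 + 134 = 2210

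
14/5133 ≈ 0.00273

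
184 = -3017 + 3201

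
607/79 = 7 + 54/79 ≈ 7.68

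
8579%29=24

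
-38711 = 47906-86617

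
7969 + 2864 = 10833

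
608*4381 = 2663648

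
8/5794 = 4/2897 ≈ 0.00138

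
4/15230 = 2/7615≈0.000263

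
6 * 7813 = 46878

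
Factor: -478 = -1*2^1*239^1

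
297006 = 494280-197274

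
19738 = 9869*2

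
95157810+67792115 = 162949925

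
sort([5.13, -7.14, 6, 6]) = [-7.14, 5.13, 6, 6]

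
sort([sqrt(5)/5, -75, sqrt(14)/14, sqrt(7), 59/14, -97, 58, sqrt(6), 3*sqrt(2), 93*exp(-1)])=[-97, -75, sqrt(14)/14, sqrt(5)/5, sqrt(6), sqrt(7), 59/14, 3*sqrt(2), 93*exp(-1), 58]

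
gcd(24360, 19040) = 280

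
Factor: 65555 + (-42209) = 2^1 * 3^2 * 1297^1 = 23346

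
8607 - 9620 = -1013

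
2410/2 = 1205 = 1205.00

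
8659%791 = 749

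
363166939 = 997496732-634329793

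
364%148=68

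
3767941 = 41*91901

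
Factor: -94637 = -1 * 101^1 * 937^1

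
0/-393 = 0 = 0.00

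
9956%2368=484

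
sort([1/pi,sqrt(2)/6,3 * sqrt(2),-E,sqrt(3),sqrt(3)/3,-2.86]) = [-2.86,-E,sqrt(2)/6,1/pi,sqrt(3)/3,sqrt(3),3 * sqrt(2)]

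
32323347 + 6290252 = 38613599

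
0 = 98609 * 0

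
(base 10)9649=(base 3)111020101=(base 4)2112301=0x25b1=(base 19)17dg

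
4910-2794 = 2116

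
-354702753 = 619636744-974339497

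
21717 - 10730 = 10987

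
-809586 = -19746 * 41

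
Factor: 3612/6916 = 3^1 * 13^(-1) * 19^(-1) * 43^1 = 129/247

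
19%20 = 19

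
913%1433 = 913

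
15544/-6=-7772/3 ≈ -2590.67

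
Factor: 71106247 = 5153^1 * 13799^1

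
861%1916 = 861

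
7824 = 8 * 978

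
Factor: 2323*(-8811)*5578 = -1*2^1*3^2*11^1*23^1*89^1*101^1*2789^1 = -114170241834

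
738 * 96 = 70848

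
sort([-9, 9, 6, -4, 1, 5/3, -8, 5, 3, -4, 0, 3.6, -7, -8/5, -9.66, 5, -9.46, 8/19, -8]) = [-9.66, -9.46, -9, -8, -8, -7, -4, -4, -8/5, 0, 8/19, 1, 5/3, 3, 3.6, 5, 5, 6, 9]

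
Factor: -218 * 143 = -1 * 2^1 * 11^1 * 13^1 * 109^1 = -31174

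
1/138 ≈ 0.00725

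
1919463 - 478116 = 1441347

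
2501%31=21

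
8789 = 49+8740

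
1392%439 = 75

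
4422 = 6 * 737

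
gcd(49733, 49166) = 1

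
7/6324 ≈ 0.00111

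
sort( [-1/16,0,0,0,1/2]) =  [-1/16,0,0,0,1/2]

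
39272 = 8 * 4909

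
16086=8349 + 7737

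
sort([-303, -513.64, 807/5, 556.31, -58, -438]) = [-513.64, -438, -303, -58, 807/5, 556.31]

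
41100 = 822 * 50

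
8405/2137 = 3+1994/2137 ≈ 3.93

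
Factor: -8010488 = -1*2^3*1001311^1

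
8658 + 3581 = 12239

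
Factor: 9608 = 2^3*1201^1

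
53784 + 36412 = 90196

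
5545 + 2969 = 8514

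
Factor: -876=-1 * 2^2 * 3^1 * 73^1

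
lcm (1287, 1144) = 10296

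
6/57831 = 2/19277 ≈ 0.000104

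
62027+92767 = 154794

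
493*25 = 12325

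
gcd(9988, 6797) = 1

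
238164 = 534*446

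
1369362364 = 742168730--627193634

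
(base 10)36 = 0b100100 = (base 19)1h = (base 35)11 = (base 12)30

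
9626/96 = 4813/48 ≈ 100.27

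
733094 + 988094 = 1721188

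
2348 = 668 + 1680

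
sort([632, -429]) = [-429, 632]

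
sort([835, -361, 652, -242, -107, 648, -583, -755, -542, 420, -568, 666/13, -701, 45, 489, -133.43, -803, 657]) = [-803, -755, -701, -583, -568, -542, -361, -242, -133.43, -107, 45, 666/13, 420, 489, 648, 652, 657, 835]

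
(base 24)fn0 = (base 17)1edc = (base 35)7hm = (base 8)21750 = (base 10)9192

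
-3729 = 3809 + -7538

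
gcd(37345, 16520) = 35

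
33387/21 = 11129/7 ≈ 1589.86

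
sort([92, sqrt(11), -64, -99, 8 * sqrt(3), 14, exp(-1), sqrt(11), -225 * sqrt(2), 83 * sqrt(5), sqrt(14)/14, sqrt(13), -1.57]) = [-225 * sqrt(2), -99, -64, -1.57, sqrt(14)/14, exp(-1), sqrt(11), sqrt(11), sqrt(13), 8 * sqrt(3), 14, 92, 83 * sqrt(5)]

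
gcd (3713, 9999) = 1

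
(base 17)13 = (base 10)20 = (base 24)k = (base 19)11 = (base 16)14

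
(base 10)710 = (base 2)1011000110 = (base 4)23012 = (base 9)868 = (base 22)1a6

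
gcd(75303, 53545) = 1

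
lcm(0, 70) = 0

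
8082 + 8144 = 16226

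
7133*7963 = 56800079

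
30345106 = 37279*814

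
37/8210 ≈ 0.00451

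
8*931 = 7448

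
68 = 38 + 30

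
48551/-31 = -1566-5/31 ≈ -1566.16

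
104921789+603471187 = 708392976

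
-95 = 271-366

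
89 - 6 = 83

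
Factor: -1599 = -1*3^1*13^1*41^1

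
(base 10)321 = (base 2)101000001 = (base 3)102220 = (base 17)11f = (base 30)al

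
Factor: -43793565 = -1 * 3^1 * 5^1 * 43^2 * 1579^1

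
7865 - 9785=-1920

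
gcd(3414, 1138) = 1138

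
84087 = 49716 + 34371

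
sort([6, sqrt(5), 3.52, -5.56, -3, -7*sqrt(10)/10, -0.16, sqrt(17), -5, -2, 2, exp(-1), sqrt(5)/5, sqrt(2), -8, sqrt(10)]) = [-8, -5.56, -5, -3, -7*sqrt(10)/10, -2, -0.16, exp(-1), sqrt(5)/5, sqrt(2), 2, sqrt(5), sqrt(10), 3.52, sqrt(17), 6]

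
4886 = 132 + 4754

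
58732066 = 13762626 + 44969440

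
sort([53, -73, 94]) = [-73, 53, 94]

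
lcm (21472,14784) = 901824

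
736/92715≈0.00794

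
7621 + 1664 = 9285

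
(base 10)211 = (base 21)a1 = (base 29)78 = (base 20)ab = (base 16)d3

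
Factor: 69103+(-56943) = 2^7 * 5^1 * 19^1 = 12160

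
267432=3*89144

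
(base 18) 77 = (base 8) 205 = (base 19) 70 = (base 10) 133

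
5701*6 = 34206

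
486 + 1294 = 1780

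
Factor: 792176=2^4*7^1*11^1*643^1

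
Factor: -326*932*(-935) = 2^3*5^1*11^1*17^1*163^1*233^1 = 284082920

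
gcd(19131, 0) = 19131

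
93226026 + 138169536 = 231395562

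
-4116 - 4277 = -8393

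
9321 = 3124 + 6197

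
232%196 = 36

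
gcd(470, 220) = 10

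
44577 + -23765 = 20812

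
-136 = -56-80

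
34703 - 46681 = -11978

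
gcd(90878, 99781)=1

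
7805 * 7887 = 61558035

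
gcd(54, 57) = 3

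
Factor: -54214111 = -1*7^1*907^1*8539^1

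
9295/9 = 1032 + 7/9 ≈ 1032.78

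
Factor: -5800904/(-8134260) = 2^1*3^(-1)*5^(-1)*135571^(-1)*725113^1 = 1450226/2033565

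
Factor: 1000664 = 2^3*7^1*107^1*167^1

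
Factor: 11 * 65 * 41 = 5^1 * 11^1 * 13^1 * 41^1 = 29315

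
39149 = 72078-32929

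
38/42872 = 19/21436 ≈ 0.000886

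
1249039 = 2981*419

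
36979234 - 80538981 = -43559747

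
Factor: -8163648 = -1*2^6*3^2*14173^1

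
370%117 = 19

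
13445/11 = 1222 + 3/11≈1222.27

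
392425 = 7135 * 55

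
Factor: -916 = -1*2^2*229^1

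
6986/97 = 72 + 2/97≈72.02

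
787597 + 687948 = 1475545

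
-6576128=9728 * (-676)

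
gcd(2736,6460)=76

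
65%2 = 1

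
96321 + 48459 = 144780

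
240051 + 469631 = 709682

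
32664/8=4083=4083.00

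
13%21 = 13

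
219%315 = 219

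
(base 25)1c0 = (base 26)19f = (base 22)1k1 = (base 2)1110011101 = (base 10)925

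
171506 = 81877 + 89629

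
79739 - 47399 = 32340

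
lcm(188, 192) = 9024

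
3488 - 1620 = 1868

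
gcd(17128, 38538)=4282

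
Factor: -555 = -1 * 3^1 * 5^1 * 37^1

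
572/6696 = 143/1674 ≈ 0.0854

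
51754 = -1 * (-51754)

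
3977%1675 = 627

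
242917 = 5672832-5429915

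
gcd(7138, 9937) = 1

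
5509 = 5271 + 238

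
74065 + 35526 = 109591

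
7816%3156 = 1504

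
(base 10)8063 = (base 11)6070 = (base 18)16fh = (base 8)17577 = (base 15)25c8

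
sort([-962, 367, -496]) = [-962, -496, 367]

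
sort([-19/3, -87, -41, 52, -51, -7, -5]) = [-87, -51, -41, -7, -19/3, -5, 52]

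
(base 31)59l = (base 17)10b5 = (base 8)11761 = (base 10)5105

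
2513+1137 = 3650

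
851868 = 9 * 94652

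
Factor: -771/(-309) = 103^(-1) * 257^1 = 257/103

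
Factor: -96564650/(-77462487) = 2^1*3^(-4)*5^2*7^1*13^1*1117^1*50333^(-1) = 5082350/4076973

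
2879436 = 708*4067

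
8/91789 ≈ 0.0000872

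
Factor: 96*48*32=2^14*3^2=147456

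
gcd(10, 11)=1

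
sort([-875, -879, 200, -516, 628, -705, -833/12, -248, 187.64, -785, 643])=[-879, -875, -785, -705, -516, -248, -833/12, 187.64, 200, 628, 643]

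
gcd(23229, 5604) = 3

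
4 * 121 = 484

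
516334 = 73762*7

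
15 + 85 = 100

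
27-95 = -68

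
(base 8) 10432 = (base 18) d94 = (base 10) 4378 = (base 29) 55s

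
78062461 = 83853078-5790617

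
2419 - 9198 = -6779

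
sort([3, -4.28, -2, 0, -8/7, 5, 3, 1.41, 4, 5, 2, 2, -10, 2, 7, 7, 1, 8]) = [-10, -4.28, -2, -8/7, 0, 1, 1.41, 2, 2, 2, 3, 3, 4, 5, 5, 7, 7, 8]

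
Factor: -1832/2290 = -1*2^2*5^(-1) = -4/5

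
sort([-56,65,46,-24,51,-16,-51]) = [-56,-51,-24,-16,46,51,65]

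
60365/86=701 + 79/86 ≈ 701.92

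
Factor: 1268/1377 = 2^2*3^(-4)*17^(-1)*317^1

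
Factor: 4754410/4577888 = 2^(-4)*5^1*7^(-1)*107^(-1)*191^(-1)*475441^1 = 2377205/2288944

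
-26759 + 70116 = 43357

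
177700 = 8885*20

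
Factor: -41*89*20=-1*2^2*5^1*41^1*89^1=-72980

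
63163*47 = 2968661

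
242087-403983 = -161896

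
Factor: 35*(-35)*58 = -1*2^1*5^2*7^2*29^1 = -71050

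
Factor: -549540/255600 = -1 * 2^(-2) * 5^(-1) * 43^1 = -43/20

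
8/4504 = 1/563 ≈ 0.00178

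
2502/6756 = 417/1126 ≈ 0.370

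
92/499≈0.184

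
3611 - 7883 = -4272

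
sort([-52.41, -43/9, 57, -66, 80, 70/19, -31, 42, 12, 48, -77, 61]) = [-77, -66, -52.41, -31, -43/9, 70/19, 12, 42, 48, 57, 61, 80]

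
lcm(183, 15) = 915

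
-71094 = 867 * (-82)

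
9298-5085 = 4213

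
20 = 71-51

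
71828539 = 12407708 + 59420831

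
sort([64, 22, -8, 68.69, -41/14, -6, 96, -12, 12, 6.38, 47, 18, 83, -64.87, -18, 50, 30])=[-64.87, -18, -12, -8, -6, -41/14, 6.38, 12, 18, 22, 30, 47, 50, 64, 68.69, 83, 96]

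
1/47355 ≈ 0.0000211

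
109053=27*4039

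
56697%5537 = 1327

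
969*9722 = 9420618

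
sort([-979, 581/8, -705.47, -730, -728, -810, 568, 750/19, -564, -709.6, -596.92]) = [-979, -810, -730, -728, -709.6, -705.47, -596.92, -564, 750/19, 581/8, 568]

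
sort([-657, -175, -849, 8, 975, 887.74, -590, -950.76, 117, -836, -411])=[-950.76, -849, -836, -657, -590, -411, -175, 8, 117, 887.74, 975]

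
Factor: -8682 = -1*2^1*3^1*1447^1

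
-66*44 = -2904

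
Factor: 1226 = 2^1 * 613^1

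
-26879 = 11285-38164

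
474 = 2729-2255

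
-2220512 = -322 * 6896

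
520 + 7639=8159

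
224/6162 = 112/3081 ≈ 0.0364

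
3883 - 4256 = -373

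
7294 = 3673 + 3621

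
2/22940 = 1/11470 ≈ 0.0000872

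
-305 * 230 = -70150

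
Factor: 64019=64019^1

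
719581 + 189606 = 909187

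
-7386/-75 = 98 + 12/25 = 98.48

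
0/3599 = 0 = 0.00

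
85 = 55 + 30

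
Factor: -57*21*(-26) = 2^1*3^2*7^1*13^1*19^1 = 31122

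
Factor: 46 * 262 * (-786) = -1 * 2^3 * 3^1 * 23^1 * 131^2 = -9472872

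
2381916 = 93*25612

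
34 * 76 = 2584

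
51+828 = 879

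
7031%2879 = 1273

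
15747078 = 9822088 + 5924990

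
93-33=60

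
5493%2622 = 249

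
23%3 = 2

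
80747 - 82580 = -1833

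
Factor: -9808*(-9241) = 2^4*613^1*9241^1 = 90635728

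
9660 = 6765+2895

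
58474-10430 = 48044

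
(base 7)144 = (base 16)51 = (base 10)81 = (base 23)3c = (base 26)33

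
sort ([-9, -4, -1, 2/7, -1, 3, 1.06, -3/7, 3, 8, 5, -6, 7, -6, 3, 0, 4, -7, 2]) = [-9, -7, -6, -6, -4, -1, -1, -3/7, 0, 2/7, 1.06, 2, 3, 3, 3, 4, 5, 7, 8]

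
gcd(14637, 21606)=3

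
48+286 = 334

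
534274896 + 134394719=668669615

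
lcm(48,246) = 1968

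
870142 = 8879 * 98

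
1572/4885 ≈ 0.322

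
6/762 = 1/127 ≈ 0.00787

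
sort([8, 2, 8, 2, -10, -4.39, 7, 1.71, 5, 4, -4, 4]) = [-10, -4.39, -4, 1.71, 2, 2, 4, 4, 5, 7, 8, 8]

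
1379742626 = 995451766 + 384290860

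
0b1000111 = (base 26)2j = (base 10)71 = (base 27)2h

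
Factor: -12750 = -1 * 2^1 * 3^1 * 5^3 * 17^1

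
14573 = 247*59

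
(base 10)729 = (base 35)kt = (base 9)1000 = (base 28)q1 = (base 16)2d9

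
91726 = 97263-5537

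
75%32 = 11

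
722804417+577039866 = 1299844283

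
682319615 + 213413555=895733170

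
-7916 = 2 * (-3958)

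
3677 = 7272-3595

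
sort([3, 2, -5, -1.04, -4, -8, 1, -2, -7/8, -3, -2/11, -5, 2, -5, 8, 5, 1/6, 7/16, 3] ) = [-8, -5, -5, -5, -4, -3, -2, -1.04, -7/8, -2/11, 1/6, 7/16, 1, 2, 2, 3, 3, 5, 8] 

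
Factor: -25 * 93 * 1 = -1 * 3^1 * 5^2 * 31^1 = -2325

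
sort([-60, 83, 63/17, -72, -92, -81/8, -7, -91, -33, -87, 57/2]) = [-92, -91, -87, -72, -60, -33, -81/8, -7, 63/17, 57/2, 83]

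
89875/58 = 1549+33/58 ≈ 1549.57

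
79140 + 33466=112606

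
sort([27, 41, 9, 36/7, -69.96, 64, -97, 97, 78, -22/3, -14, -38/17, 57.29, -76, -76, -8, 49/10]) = [-97, -76, -76, -69.96, -14, -8, -22/3, -38/17, 49/10, 36/7, 9, 27, 41, 57.29, 64, 78, 97]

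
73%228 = 73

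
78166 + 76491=154657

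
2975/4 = 743 + 3/4 = 743.75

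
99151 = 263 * 377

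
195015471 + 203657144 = 398672615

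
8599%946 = 85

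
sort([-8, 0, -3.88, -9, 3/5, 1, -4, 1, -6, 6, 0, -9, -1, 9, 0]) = [-9, -9, -8, -6, -4, -3.88, -1, 0, 0, 0, 3/5, 1, 1, 6, 9]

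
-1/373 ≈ -0.00268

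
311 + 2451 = 2762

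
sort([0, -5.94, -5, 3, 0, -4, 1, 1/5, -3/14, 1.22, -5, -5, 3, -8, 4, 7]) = [-8, -5.94, -5, -5, -5, -4, -3/14, 0, 0, 1/5, 1, 1.22, 3, 3, 4, 7]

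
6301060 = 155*40652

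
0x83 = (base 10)131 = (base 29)4f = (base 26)51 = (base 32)43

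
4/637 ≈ 0.00628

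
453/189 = 2 + 25/63 ≈ 2.40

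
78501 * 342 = 26847342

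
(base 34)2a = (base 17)4a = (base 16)4e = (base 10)78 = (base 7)141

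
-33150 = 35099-68249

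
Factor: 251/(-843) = -1 * 3^(-1) * 251^1 * 281^(-1)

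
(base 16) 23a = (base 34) gq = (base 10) 570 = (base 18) 1dc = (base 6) 2350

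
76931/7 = 10990 + 1/7≈10990.14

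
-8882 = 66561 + -75443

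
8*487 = 3896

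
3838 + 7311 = 11149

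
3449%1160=1129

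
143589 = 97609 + 45980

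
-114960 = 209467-324427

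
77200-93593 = -16393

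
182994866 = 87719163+95275703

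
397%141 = 115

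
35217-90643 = -55426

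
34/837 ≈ 0.0406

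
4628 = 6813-2185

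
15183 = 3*5061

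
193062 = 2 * 96531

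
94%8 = 6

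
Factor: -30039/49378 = -1 * 2^(-1) * 3^1 * 7^(-1) * 17^1 * 19^1 * 31^1 * 3527^(-1)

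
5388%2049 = 1290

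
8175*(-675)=-5518125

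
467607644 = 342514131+125093513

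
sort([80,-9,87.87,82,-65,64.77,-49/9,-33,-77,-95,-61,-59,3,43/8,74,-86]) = [-95,-86,-77,-65,-61,-59,-33,-9,-49/9,3,43/8,64.77,74,80,82,87.87]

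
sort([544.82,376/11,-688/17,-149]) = [-149,-688/17,376/11,544.82]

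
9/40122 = 1/4458 ≈ 0.000224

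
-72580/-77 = 942 + 46/77 ≈ 942.60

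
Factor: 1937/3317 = 13^1*31^(-1)*107^(-1)*149^1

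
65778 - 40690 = 25088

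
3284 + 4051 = 7335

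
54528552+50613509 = 105142061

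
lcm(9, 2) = 18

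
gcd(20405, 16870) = 35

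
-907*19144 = -17363608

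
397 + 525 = 922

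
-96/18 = -5-1/3 ≈ -5.33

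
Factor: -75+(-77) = -1 * 2^3 * 19^1 = -152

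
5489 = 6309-820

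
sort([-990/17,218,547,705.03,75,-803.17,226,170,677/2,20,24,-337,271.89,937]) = [-803.17,-337,-990/17,20,24,75,170,218,226,271.89,677/2,547,705.03,937]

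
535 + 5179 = 5714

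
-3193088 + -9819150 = -13012238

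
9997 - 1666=8331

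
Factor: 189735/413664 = 2^(-5) * 5^1 * 7^1 * 13^1 * 31^(-1) = 455/992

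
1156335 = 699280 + 457055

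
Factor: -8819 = -1*8819^1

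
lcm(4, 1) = 4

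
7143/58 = 123 + 9/58 ≈ 123.16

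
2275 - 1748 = 527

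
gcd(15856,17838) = 1982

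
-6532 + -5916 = -12448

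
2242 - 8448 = -6206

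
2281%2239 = 42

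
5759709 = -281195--6040904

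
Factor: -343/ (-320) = 2^ (-6)*5^ (-1)*7^3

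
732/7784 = 183/1946 ≈ 0.0940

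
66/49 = 1 + 17/49 ≈ 1.35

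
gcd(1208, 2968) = 8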